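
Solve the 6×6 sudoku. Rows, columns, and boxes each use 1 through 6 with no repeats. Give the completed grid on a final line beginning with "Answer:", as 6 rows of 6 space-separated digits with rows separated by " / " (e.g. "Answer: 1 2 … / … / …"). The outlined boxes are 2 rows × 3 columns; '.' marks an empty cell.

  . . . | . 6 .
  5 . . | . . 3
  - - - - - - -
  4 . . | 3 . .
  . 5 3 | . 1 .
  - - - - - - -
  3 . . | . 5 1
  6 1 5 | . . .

Step 1. [r3c5∈{2}] nothing but 2 survives at r3c5, so r3c5=2.
Step 2. [r2c5∈{4}] r2c5 has the single candidate 4 ⇒ r2c5=4.
Step 3. [r1c1∈{1,2}] r1c1 is the only open cell in col 1 admitting 1, so r1c1=1.
Step 4. [r5c4∈{2,4,6}] across row 5, 6 lands solely at r5c4. So r5c4=6.
Step 5. [r3c2∈{6}] r3c2 is down to just 6 ⇒ r3c2=6.
Step 6. [r2c2∈{2}] r2c2 is down to just 2. So r2c2=2.
Step 7. [r1c3∈{4}] nothing but 4 survives at r1c3, so r1c3=4.
Step 8. [r4c4∈{4}] r4c4's peers cover all but 4, so r4c4=4.
Step 9. [r1c4∈{2,5}] 5 has one home in col 4: r1c4, so r1c4=5.
Step 10. [r1c6∈{2}] r1c6's peers cover all but 2 ⇒ r1c6=2.
Step 11. [r3c6∈{5}] r3c6 is down to just 5. So r3c6=5.
Step 12. [r2c3∈{6}] only 6 remains possible at r2c3 ⇒ r2c3=6.
Step 13. [r5c2∈{4}] r5c2 has the single candidate 4. So r5c2=4.
Step 14. [r1c2∈{3}] only 3 remains possible at r1c2, so r1c2=3.
Step 15. [r6c6∈{4}] nothing but 4 survives at r6c6 ⇒ r6c6=4.
Step 16. [r6c4∈{2}] only 2 remains possible at r6c4 ⇒ r6c4=2.
Step 17. [r4c6∈{6}] nothing but 6 survives at r4c6. So r4c6=6.
Step 18. [r4c1∈{2}] r4c1's peers cover all but 2. So r4c1=2.
Step 19. [r3c3∈{1}] r3c3 is down to just 1 ⇒ r3c3=1.
Step 20. [r2c4∈{1}] nothing but 1 survives at r2c4. So r2c4=1.
Step 21. [r6c5∈{3}] r6c5 has the single candidate 3. So r6c5=3.
Step 22. [r5c3∈{2}] r5c3 is down to just 2, so r5c3=2.

Answer: 1 3 4 5 6 2 / 5 2 6 1 4 3 / 4 6 1 3 2 5 / 2 5 3 4 1 6 / 3 4 2 6 5 1 / 6 1 5 2 3 4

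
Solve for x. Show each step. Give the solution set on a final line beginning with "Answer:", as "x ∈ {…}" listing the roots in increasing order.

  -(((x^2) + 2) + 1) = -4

Step 1. [-(((x^2) + 2) + 1) = -4] flip signs both sides ⇒ neg: ((x^2) + 2) + 1 = 4.
Step 2. [((x^2) + 2) + 1 = 4] the outer +1 inverts by subtracting 1 ⇒ sub: (x^2) + 2 = 3.
Step 3. [(x^2) + 2 = 3] peel the +2: subtract 2 from each side, so sub: x^2 = 1.
Step 4. [x^2 = 1] √ both sides: 1 ≥ 0 gives two branches. So sqrt: x = 1 or -1.

Answer: x ∈ {-1, 1}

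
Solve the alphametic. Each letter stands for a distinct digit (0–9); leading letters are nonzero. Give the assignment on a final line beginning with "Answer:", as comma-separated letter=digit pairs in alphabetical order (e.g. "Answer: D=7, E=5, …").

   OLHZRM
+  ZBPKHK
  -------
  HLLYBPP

Step 1. [H] H is the leading digit of a 7-digit sum of two 6-digit numbers; the final carry is exactly 1, so H=1.
Step 2. [col 1: M + K ≡ P (mod 10)] K=6 is one option consistent with column 1 (M + K ≡ P (mod 10), carry-in 0) — take it. So K=6.
Step 3. [col 1: M + K ≡ P (mod 10)] no forcing yet in column 1 (carry-in 0); M=9 is free and consistent — try it ⇒ M=9.
Step 4. [col 1: M + K ≡ P (mod 10)] from column 1 (M=9, K=6, carry-in 0, digits 1,6,9 already taken and all letters distinct): P must equal 5. So P=5.
Step 5. [col 2: R + H ≡ P (mod 10)] column 2: given H=1, P=5, carry-in 1, and digits 1,5,6,9 already taken and all letters distinct, R+H≡P (mod 10) forces R=3, so R=3.
Step 6. [col 3: Z + K ≡ B (mod 10)] no forcing yet in column 3 (carry-in 0); Z=4 is free and consistent — try it. So Z=4.
Step 7. [col 3: Z + K ≡ B (mod 10)] from column 3 (Z=4, K=6, carry-in 0, digits 1,3,4,5,6,9 already taken and all letters distinct): B must equal 0. So B=0.
Step 8. [col 4: H + P ≡ Y (mod 10)] column 4: given H=1, P=5, carry-in 1, and digits 0,1,3,4,5,6,9 already taken and all letters distinct, H+P≡Y (mod 10) forces Y=7, so Y=7.
Step 9. [col 5: L + B ≡ L (mod 10)] column 5 (L + B ≡ L (mod 10), carry-in 0) doesn't pin L yet; pick L=2 and continue ⇒ L=2.
Step 10. [col 6: O + Z ≡ L (mod 10)] column 6 reads O+Z+carry(0)=L with Z=4, L=2; with digits 0,1,2,3,4,5,6,7,9 already taken and all letters distinct, the only value for O is 8. So O=8.

Answer: B=0, H=1, K=6, L=2, M=9, O=8, P=5, R=3, Y=7, Z=4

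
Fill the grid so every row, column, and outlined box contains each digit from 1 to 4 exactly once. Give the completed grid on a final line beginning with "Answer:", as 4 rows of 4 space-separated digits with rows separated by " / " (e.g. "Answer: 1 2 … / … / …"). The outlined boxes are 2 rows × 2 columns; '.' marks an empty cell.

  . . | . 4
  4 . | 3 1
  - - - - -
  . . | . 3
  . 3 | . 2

Step 1. [r4c1∈{1}] r4c1 is down to just 1. So r4c1=1.
Step 2. [r2c2∈{2}] r2c2 is down to just 2. So r2c2=2.
Step 3. [r4c3∈{4}] nothing but 4 survives at r4c3, so r4c3=4.
Step 4. [r1c3∈{2}] r1c3 is down to just 2, so r1c3=2.
Step 5. [r3c2∈{4}] r3c2 has the single candidate 4, so r3c2=4.
Step 6. [r3c3∈{1}] only 1 remains possible at r3c3, so r3c3=1.
Step 7. [r1c1∈{3}] r1c1 is down to just 3, so r1c1=3.
Step 8. [r3c1∈{2}] only 2 remains possible at r3c1. So r3c1=2.
Step 9. [r1c2∈{1}] r1c2 is down to just 1, so r1c2=1.

Answer: 3 1 2 4 / 4 2 3 1 / 2 4 1 3 / 1 3 4 2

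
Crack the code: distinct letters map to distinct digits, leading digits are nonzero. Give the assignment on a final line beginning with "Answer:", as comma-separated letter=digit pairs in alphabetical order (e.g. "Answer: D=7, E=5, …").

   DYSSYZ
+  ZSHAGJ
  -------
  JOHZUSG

Step 1. [col 1: Z + J ≡ G (mod 10)] column 1 (Z + J ≡ G (mod 10), carry-in 0) doesn't pin G yet; pick G=9 and continue. So G=9.
Step 2. [col 1: Z + J ≡ G (mod 10)] several values work for Z in column 1 (Z + J ≡ G (mod 10), carry-in 0); try Z=8, so Z=8.
Step 3. [col 1: Z + J ≡ G (mod 10)] in column 1 we have Z+J≡G with carry-in 0; given Z=8, G=9 and digits 8,9 already taken and all letters distinct, that pins J to 1 ⇒ J=1.
Step 4. [col 2: Y + G ≡ S (mod 10)] several values work for S in column 2 (Y + G ≡ S (mod 10), carry-in 0); try S=2, so S=2.
Step 5. [col 2: Y + G ≡ S (mod 10)] column 2 reads Y+G+carry(0)=S with G=9, S=2; with digits 1,2,8,9 already taken and all letters distinct, the only value for Y is 3. So Y=3.
Step 6. [col 3: S + A ≡ U (mod 10)] U=0 is one option consistent with column 3 (S + A ≡ U (mod 10), carry-in 1) — take it. So U=0.
Step 7. [col 3: S + A ≡ U (mod 10)] column 3 reads S+A+carry(1)=U with S=2, U=0; with digits 0,1,2,3,8,9 already taken and all letters distinct, the only value for A is 7 ⇒ A=7.
Step 8. [col 4: S + H ≡ Z (mod 10)] in column 4 we have S+H≡Z with carry-in 1; given S=2, Z=8 and digits 0,1,2,3,7,8,9 already taken and all letters distinct, that pins H to 5, so H=5.
Step 9. [col 6: D + Z ≡ O (mod 10)] column 6 reads D+Z+carry(0)=O with Z=8; with digits 0,1,2,3,5,7,8,9 already taken and all letters distinct, the only value for D is 6. So D=6.
Step 10. [col 6: D + Z ≡ O (mod 10)] column 6: given D=6, Z=8, carry-in 0, and digits 0,1,2,3,5,6,7,8,9 already taken and all letters distinct, D+Z≡O (mod 10) forces O=4, so O=4.

Answer: A=7, D=6, G=9, H=5, J=1, O=4, S=2, U=0, Y=3, Z=8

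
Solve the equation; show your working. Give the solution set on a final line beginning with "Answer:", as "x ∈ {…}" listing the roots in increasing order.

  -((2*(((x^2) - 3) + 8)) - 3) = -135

Step 1. [-((2*(((x^2) - 3) + 8)) - 3) = -135] LHS negated; negate both sides ⇒ neg: (2*(((x^2) - 3) + 8)) - 3 = 135.
Step 2. [(2*(((x^2) - 3) + 8)) - 3 = 135] peel the -3: add 3 from each side ⇒ sub: 2*(((x^2) - 3) + 8) = 138.
Step 3. [2*(((x^2) - 3) + 8) = 138] divide by the outer 2, so div: ((x^2) - 3) + 8 = 69.
Step 4. [((x^2) - 3) + 8 = 69] 8 comes off first (subtract 8). So sub: (x^2) - 3 = 61.
Step 5. [(x^2) - 3 = 61] 3 comes off first (add 3) ⇒ sub: x^2 = 64.
Step 6. [x^2 = 64] 64 ≥ 0, LHS is (·)² — take ±√. So sqrt: x = 8 or -8.

Answer: x ∈ {-8, 8}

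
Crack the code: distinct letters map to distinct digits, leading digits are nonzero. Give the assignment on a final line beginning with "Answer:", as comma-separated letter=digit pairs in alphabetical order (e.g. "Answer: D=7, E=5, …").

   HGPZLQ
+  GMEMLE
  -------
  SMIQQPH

Step 1. [col 1: Q + E ≡ H (mod 10)] column 1 (Q + E ≡ H (mod 10), carry-in 0) doesn't pin Q yet; pick Q=9 and continue. So Q=9.
Step 2. [col 1: Q + E ≡ H (mod 10)] column 1 (Q + E ≡ H (mod 10), carry-in 0) doesn't pin E yet; pick E=4 and continue. So E=4.
Step 3. [col 1: Q + E ≡ H (mod 10)] column 1: given Q=9, E=4, carry-in 0, and digits 4,9 already taken and all letters distinct, Q+E≡H (mod 10) forces H=3 ⇒ H=3.
Step 4. [S] the sum has 7 digits but both addends have 6; that extra leading digit S is the final carry, namely 1. So S=1.
Step 5. [col 2: L + L ≡ P (mod 10)] column 2 (L + L ≡ P (mod 10), carry-in 1) doesn't pin L yet; pick L=7 and continue, so L=7.
Step 6. [col 2: L + L ≡ P (mod 10)] column 2 reads L+L+carry(1)=P with L=7; with digits 1,3,4,7,9 already taken and all letters distinct, the only value for P is 5. So P=5.
Step 7. [col 3: Z + M ≡ Q (mod 10)] no forcing yet in column 3 (carry-in 1); M=2 is free and consistent — try it. So M=2.
Step 8. [col 3: Z + M ≡ Q (mod 10)] column 3: given M=2, Q=9, carry-in 1, and digits 1,2,3,4,5,7,9 already taken and all letters distinct, Z+M≡Q (mod 10) forces Z=6. So Z=6.
Step 9. [col 5: G + M ≡ I (mod 10)] column 5: given M=2, carry-in 0, and digits 1,2,3,4,5,6,7,9 already taken and all letters distinct, G+M≡I (mod 10) forces I=0. So I=0.
Step 10. [col 5: G + M ≡ I (mod 10)] from column 5 (M=2, I=0, carry-in 0, digits 0,1,2,3,4,5,6,7,9 already taken and all letters distinct): G must equal 8. So G=8.

Answer: E=4, G=8, H=3, I=0, L=7, M=2, P=5, Q=9, S=1, Z=6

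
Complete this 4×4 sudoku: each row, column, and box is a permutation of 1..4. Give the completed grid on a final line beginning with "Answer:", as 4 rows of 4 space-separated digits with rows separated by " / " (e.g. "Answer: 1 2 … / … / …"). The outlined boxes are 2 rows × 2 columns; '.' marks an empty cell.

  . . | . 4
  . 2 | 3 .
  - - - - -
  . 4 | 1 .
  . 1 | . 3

Step 1. [r1c1∈{1,3}] r1c1 is the only open cell in row 1 admitting 1, so r1c1=1.
Step 2. [r3c4∈{2}] r3c4 is down to just 2 ⇒ r3c4=2.
Step 3. [r4c1∈{2}] nothing but 2 survives at r4c1. So r4c1=2.
Step 4. [r4c3∈{4}] nothing but 4 survives at r4c3. So r4c3=4.
Step 5. [r1c3∈{2}] r1c3's peers cover all but 2, so r1c3=2.
Step 6. [r1c2∈{3}] nothing but 3 survives at r1c2, so r1c2=3.
Step 7. [r2c1∈{4}] only 4 remains possible at r2c1 ⇒ r2c1=4.
Step 8. [r3c1∈{3}] r3c1 has the single candidate 3, so r3c1=3.
Step 9. [r2c4∈{1}] r2c4 has the single candidate 1. So r2c4=1.

Answer: 1 3 2 4 / 4 2 3 1 / 3 4 1 2 / 2 1 4 3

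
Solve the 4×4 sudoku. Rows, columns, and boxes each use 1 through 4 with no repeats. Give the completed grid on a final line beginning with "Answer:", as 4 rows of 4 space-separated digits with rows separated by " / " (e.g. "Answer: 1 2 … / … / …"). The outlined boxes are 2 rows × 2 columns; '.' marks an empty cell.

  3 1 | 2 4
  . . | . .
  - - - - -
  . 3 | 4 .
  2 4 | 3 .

Step 1. [r4c4∈{1}] nothing but 1 survives at r4c4 ⇒ r4c4=1.
Step 2. [r2c4∈{3}] nothing but 3 survives at r2c4, so r2c4=3.
Step 3. [r2c2∈{2}] nothing but 2 survives at r2c2. So r2c2=2.
Step 4. [r2c1∈{4}] r2c1's peers cover all but 4, so r2c1=4.
Step 5. [r3c1∈{1}] nothing but 1 survives at r3c1. So r3c1=1.
Step 6. [r2c3∈{1}] r2c3's peers cover all but 1. So r2c3=1.
Step 7. [r3c4∈{2}] only 2 remains possible at r3c4 ⇒ r3c4=2.

Answer: 3 1 2 4 / 4 2 1 3 / 1 3 4 2 / 2 4 3 1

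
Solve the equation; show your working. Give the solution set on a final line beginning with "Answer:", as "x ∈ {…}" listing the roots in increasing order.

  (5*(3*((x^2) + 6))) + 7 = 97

Step 1. [(5*(3*((x^2) + 6))) + 7 = 97] subtract 7: x sits inside (… + 7), so sub: 5*(3*((x^2) + 6)) = 90.
Step 2. [5*(3*((x^2) + 6)) = 90] divide by the outer 5, so div: 3*((x^2) + 6) = 18.
Step 3. [3*((x^2) + 6) = 18] 3·(inner) — divide through by 3. So div: (x^2) + 6 = 6.
Step 4. [(x^2) + 6 = 6] subtract 6: x sits inside (… + 6) ⇒ sub: x^2 = 0.
Step 5. [x^2 = 0] LHS squared, RHS 0 ≥ 0: apply √ (±) ⇒ sqrt: x = 0.

Answer: x ∈ {0}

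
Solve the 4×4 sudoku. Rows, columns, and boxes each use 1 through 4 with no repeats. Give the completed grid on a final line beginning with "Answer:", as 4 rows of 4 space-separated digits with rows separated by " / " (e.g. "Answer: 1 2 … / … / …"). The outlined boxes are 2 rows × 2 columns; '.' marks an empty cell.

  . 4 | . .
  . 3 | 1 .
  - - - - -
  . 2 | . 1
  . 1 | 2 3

Step 1. [r2c1∈{2}] r2c1 has the single candidate 2. So r2c1=2.
Step 2. [r4c1∈{4}] r4c1 is down to just 4 ⇒ r4c1=4.
Step 3. [r1c4∈{2}] r1c4 has the single candidate 2. So r1c4=2.
Step 4. [r1c1∈{1}] r1c1 is down to just 1 ⇒ r1c1=1.
Step 5. [r1c3∈{3}] r1c3's peers cover all but 3. So r1c3=3.
Step 6. [r2c4∈{4}] r2c4 has the single candidate 4 ⇒ r2c4=4.
Step 7. [r3c1∈{3}] only 3 remains possible at r3c1. So r3c1=3.
Step 8. [r3c3∈{4}] only 4 remains possible at r3c3, so r3c3=4.

Answer: 1 4 3 2 / 2 3 1 4 / 3 2 4 1 / 4 1 2 3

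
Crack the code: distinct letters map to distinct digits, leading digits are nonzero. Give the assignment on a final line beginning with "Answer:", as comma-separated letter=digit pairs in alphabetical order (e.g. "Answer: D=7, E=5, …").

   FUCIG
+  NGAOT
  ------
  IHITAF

Step 1. [I] I is the leading digit of a 6-digit sum of two 5-digit numbers; the final carry is exactly 1, so I=1.
Step 2. [col 1: G + T ≡ F (mod 10)] no forcing yet in column 1 (carry-in 0); T=9 is free and consistent — try it ⇒ T=9.
Step 3. [col 1: G + T ≡ F (mod 10)] column 1 (G + T ≡ F (mod 10), carry-in 0) doesn't pin G yet; pick G=5 and continue, so G=5.
Step 4. [col 1: G + T ≡ F (mod 10)] column 1: given G=5, T=9, carry-in 0, and digits 1,5,9 already taken and all letters distinct, G+T≡F (mod 10) forces F=4 ⇒ F=4.
Step 5. [col 2: I + O ≡ A (mod 10)] several values work for O in column 2 (I + O ≡ A (mod 10), carry-in 1); try O=0 ⇒ O=0.
Step 6. [col 2: I + O ≡ A (mod 10)] from column 2 (I=1, O=0, carry-in 1, digits 0,1,4,5,9 already taken and all letters distinct): A must equal 2 ⇒ A=2.
Step 7. [col 3: C + A ≡ T (mod 10)] from column 3 (A=2, T=9, carry-in 0, digits 0,1,2,4,5,9 already taken and all letters distinct): C must equal 7 ⇒ C=7.
Step 8. [col 4: U + G ≡ I (mod 10)] from column 4 (G=5, I=1, carry-in 0, digits 0,1,2,4,5,7,9 already taken and all letters distinct): U must equal 6. So U=6.
Step 9. [col 5: F + N ≡ H (mod 10)] N=8 is one option consistent with column 5 (F + N ≡ H (mod 10), carry-in 1) — take it. So N=8.
Step 10. [col 5: F + N ≡ H (mod 10)] from column 5 (F=4, N=8, carry-in 1, digits 0,1,2,4,5,6,7,8,9 already taken and all letters distinct): H must equal 3 ⇒ H=3.

Answer: A=2, C=7, F=4, G=5, H=3, I=1, N=8, O=0, T=9, U=6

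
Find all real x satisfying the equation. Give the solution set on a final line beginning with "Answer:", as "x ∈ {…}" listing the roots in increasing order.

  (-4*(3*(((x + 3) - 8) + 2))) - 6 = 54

Step 1. [(-4*(3*(((x + 3) - 8) + 2))) - 6 = 54] the outer -6 inverts by adding 6. So sub: -4*(3*(((x + 3) - 8) + 2)) = 60.
Step 2. [-4*(3*(((x + 3) - 8) + 2)) = 60] LHS = -4·(…); ÷-4 both sides ⇒ div: 3*(((x + 3) - 8) + 2) = -15.
Step 3. [3*(((x + 3) - 8) + 2) = -15] 3·(inner) — divide through by 3 ⇒ div: ((x + 3) - 8) + 2 = -5.
Step 4. [((x + 3) - 8) + 2 = -5] +2 is outermost — subtract 2 both sides. So sub: (x + 3) - 8 = -7.
Step 5. [(x + 3) - 8 = -7] peel the -8: add 8 from each side. So sub: x + 3 = 1.
Step 6. [x + 3 = 1] subtract 3: x sits inside (… + 3), so sub: x = -2.

Answer: x ∈ {-2}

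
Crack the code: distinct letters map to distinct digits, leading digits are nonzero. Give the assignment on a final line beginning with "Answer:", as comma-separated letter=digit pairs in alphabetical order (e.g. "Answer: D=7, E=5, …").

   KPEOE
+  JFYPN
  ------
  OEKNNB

Step 1. [col 1: E + N ≡ B (mod 10)] no forcing yet in column 1 (carry-in 0); N=3 is free and consistent — try it, so N=3.
Step 2. [col 1: E + N ≡ B (mod 10)] no forcing yet in column 1 (carry-in 0); B=7 is free and consistent — try it ⇒ B=7.
Step 3. [O] O is the leading digit of a 6-digit sum of two 5-digit numbers; the final carry is exactly 1 ⇒ O=1.
Step 4. [col 1: E + N ≡ B (mod 10)] column 1: given N=3, B=7, carry-in 0, and digits 1,3,7 already taken and all letters distinct, E+N≡B (mod 10) forces E=4, so E=4.
Step 5. [col 2: O + P ≡ N (mod 10)] column 2 reads O+P+carry(0)=N with O=1, N=3; with digits 1,3,4,7 already taken and all letters distinct, the only value for P is 2 ⇒ P=2.
Step 6. [col 3: E + Y ≡ N (mod 10)] column 3: given E=4, N=3, carry-in 0, and digits 1,2,3,4,7 already taken and all letters distinct, E+Y≡N (mod 10) forces Y=9 ⇒ Y=9.
Step 7. [col 4: P + F ≡ K (mod 10)] column 4 reads P+F+carry(1)=K with P=2; with digits 1,2,3,4,7,9 already taken and all letters distinct, the only value for K is 8. So K=8.
Step 8. [col 4: P + F ≡ K (mod 10)] column 4 reads P+F+carry(1)=K with P=2, K=8; with digits 1,2,3,4,7,8,9 already taken and all letters distinct, the only value for F is 5 ⇒ F=5.
Step 9. [col 5: K + J ≡ E (mod 10)] in column 5 we have K+J≡E with carry-in 0; given K=8, E=4 and digits 1,2,3,4,5,7,8,9 already taken and all letters distinct, that pins J to 6, so J=6.

Answer: B=7, E=4, F=5, J=6, K=8, N=3, O=1, P=2, Y=9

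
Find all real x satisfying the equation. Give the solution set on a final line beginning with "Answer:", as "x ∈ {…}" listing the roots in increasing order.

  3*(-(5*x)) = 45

Step 1. [3*(-(5*x)) = 45] 3·(inner) — divide through by 3. So div: -(5*x) = 15.
Step 2. [-(5*x) = 15] leading − — multiply by −1 ⇒ neg: 5*x = -15.
Step 3. [5*x = -15] 5·(inner) — divide through by 5 ⇒ div: x = -3.

Answer: x ∈ {-3}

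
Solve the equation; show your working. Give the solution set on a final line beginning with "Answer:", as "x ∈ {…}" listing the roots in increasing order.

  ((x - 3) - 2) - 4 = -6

Step 1. [((x - 3) - 2) - 4 = -6] peel the -4: add 4 from each side. So sub: (x - 3) - 2 = -2.
Step 2. [(x - 3) - 2 = -2] 2 comes off first (add 2), so sub: x - 3 = 0.
Step 3. [x - 3 = 0] -3 is outermost — add 3 both sides. So sub: x = 3.

Answer: x ∈ {3}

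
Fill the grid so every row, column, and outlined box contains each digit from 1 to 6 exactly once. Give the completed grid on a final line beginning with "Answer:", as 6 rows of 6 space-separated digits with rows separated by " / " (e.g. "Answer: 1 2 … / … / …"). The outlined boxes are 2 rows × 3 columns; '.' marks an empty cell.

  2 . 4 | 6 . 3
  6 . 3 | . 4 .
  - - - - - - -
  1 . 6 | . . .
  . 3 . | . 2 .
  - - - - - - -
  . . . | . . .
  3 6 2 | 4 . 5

Step 1. [r5c3∈{1,5}] r5c3 is the only open cell in col 3 admitting 1. So r5c3=1.
Step 2. [r4c3∈{5}] r4c3's peers cover all but 5 ⇒ r4c3=5.
Step 3. [r4c1∈{4}] r4c1 is down to just 4 ⇒ r4c1=4.
Step 4. [r4c4∈{1}] r4c4 has the single candidate 1, so r4c4=1.
Step 5. [r2c6∈{1,2}] col 6 places 1 nowhere but r2c6, so r2c6=1.
Step 6. [r1c5∈{5}] r1c5 is down to just 5. So r1c5=5.
Step 7. [r5c6∈{2,6}] in col 6, 2 fits only at r5c6 ⇒ r5c6=2.
Step 8. [r3c5∈{3}] r3c5 is down to just 3, so r3c5=3.
Step 9. [r5c1∈{5}] r5c1 is down to just 5 ⇒ r5c1=5.
Step 10. [r5c5∈{6}] r5c5 has the single candidate 6. So r5c5=6.
Step 11. [r4c6∈{6}] r4c6 is down to just 6. So r4c6=6.
Step 12. [r3c6∈{4}] r3c6 is down to just 4 ⇒ r3c6=4.
Step 13. [r6c5∈{1}] r6c5 is down to just 1 ⇒ r6c5=1.
Step 14. [r2c2∈{5}] nothing but 5 survives at r2c2. So r2c2=5.
Step 15. [r3c4∈{5}] r3c4 is down to just 5, so r3c4=5.
Step 16. [r2c4∈{2}] only 2 remains possible at r2c4, so r2c4=2.
Step 17. [r3c2∈{2}] nothing but 2 survives at r3c2, so r3c2=2.
Step 18. [r1c2∈{1}] r1c2 is down to just 1 ⇒ r1c2=1.
Step 19. [r5c4∈{3}] r5c4 is down to just 3, so r5c4=3.
Step 20. [r5c2∈{4}] r5c2 has the single candidate 4, so r5c2=4.

Answer: 2 1 4 6 5 3 / 6 5 3 2 4 1 / 1 2 6 5 3 4 / 4 3 5 1 2 6 / 5 4 1 3 6 2 / 3 6 2 4 1 5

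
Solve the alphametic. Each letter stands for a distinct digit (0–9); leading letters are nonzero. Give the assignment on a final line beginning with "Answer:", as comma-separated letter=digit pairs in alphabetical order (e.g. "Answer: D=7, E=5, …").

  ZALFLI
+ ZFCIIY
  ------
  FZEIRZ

Step 1. [col 1: I + Y ≡ Z (mod 10)] several values work for I in column 1 (I + Y ≡ Z (mod 10), carry-in 0); try I=8 ⇒ I=8.
Step 2. [col 1: I + Y ≡ Z (mod 10)] Y=6 is one option consistent with column 1 (I + Y ≡ Z (mod 10), carry-in 0) — take it, so Y=6.
Step 3. [col 1: I + Y ≡ Z (mod 10)] from column 1 (I=8, Y=6, carry-in 0, digits 6,8 already taken and all letters distinct): Z must equal 4 ⇒ Z=4.
Step 4. [col 2: L + I ≡ R (mod 10)] column 2 (L + I ≡ R (mod 10), carry-in 1) doesn't pin R yet; pick R=1 and continue ⇒ R=1.
Step 5. [col 2: L + I ≡ R (mod 10)] column 2: given I=8, R=1, carry-in 1, and digits 1,4,6,8 already taken and all letters distinct, L+I≡R (mod 10) forces L=2 ⇒ L=2.
Step 6. [col 3: F + I ≡ I (mod 10)] column 3 reads F+I+carry(1)=I with I=8; with digits 1,2,4,6,8 already taken and all letters distinct, the only value for F is 9 ⇒ F=9.
Step 7. [col 4: L + C ≡ E (mod 10)] C=0 is one option consistent with column 4 (L + C ≡ E (mod 10), carry-in 1) — take it, so C=0.
Step 8. [col 4: L + C ≡ E (mod 10)] from column 4 (L=2, C=0, carry-in 1, digits 0,1,2,4,6,8,9 already taken and all letters distinct): E must equal 3, so E=3.
Step 9. [col 5: A + F ≡ Z (mod 10)] in column 5 we have A+F≡Z with carry-in 0; given F=9, Z=4 and digits 0,1,2,3,4,6,8,9 already taken and all letters distinct, that pins A to 5. So A=5.

Answer: A=5, C=0, E=3, F=9, I=8, L=2, R=1, Y=6, Z=4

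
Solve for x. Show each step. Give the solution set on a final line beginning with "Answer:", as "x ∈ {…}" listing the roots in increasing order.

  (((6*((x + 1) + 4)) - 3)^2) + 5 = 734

Step 1. [(((6*((x + 1) + 4)) - 3)^2) + 5 = 734] peel the +5: subtract 5 from each side. So sub: ((6*((x + 1) + 4)) - 3)^2 = 729.
Step 2. [((6*((x + 1) + 4)) - 3)^2 = 729] 729 ≥ 0, LHS is (·)² — take ±√. So sqrt: (6*((x + 1) + 4)) - 3 = 27 or -27.
Step 3. [(6*((x + 1) + 4)) - 3 = 27 or -27] the outer -3 inverts by adding 3 ⇒ sub: 6*((x + 1) + 4) = 30 or -24.
Step 4. [6*((x + 1) + 4) = 30 or -24] leading coefficient 6: divide by 6. So div: (x + 1) + 4 = 5 or -4.
Step 5. [(x + 1) + 4 = 5 or -4] 4 comes off first (subtract 4), so sub: x + 1 = 1 or -8.
Step 6. [x + 1 = 1 or -8] the outer +1 inverts by subtracting 1. So sub: x = 0 or -9.

Answer: x ∈ {-9, 0}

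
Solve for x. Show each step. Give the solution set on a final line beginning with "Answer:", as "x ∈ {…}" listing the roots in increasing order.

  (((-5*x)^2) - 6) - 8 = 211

Step 1. [(((-5*x)^2) - 6) - 8 = 211] 8 comes off first (add 8) ⇒ sub: ((-5*x)^2) - 6 = 219.
Step 2. [((-5*x)^2) - 6 = 219] the outer -6 inverts by adding 6, so sub: (-5*x)^2 = 225.
Step 3. [(-5*x)^2 = 225] √ both sides: 225 ≥ 0 gives two branches. So sqrt: -5*x = 15 or -15.
Step 4. [-5*x = 15 or -15] -5 out front; divide by -5 ⇒ div: x = -3 or 3.

Answer: x ∈ {-3, 3}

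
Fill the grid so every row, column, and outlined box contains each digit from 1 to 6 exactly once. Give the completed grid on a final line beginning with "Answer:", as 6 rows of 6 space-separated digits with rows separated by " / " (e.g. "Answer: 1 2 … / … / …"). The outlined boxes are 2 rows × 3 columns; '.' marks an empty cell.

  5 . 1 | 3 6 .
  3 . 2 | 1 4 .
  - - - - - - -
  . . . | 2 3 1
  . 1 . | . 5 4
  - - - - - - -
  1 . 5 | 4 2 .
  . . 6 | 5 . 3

Step 1. [r4c1∈{2,6}] row 4 places 2 nowhere but r4c1. So r4c1=2.
Step 2. [r6c1∈{4}] only 4 remains possible at r6c1, so r6c1=4.
Step 3. [r3c2∈{4,5,6}] across row 3, 5 lands solely at r3c2 ⇒ r3c2=5.
Step 4. [r6c2∈{2}] r6c2 is down to just 2. So r6c2=2.
Step 5. [r5c2∈{3}] only 3 remains possible at r5c2, so r5c2=3.
Step 6. [r1c2∈{4}] r1c2's peers cover all but 4. So r1c2=4.
Step 7. [r2c2∈{6}] r2c2 is down to just 6 ⇒ r2c2=6.
Step 8. [r5c6∈{6}] r5c6's peers cover all but 6. So r5c6=6.
Step 9. [r3c1∈{6}] r3c1 has the single candidate 6. So r3c1=6.
Step 10. [r1c6∈{2}] r1c6's peers cover all but 2. So r1c6=2.
Step 11. [r6c5∈{1}] r6c5's peers cover all but 1, so r6c5=1.
Step 12. [r4c3∈{3}] r4c3 has the single candidate 3 ⇒ r4c3=3.
Step 13. [r2c6∈{5}] nothing but 5 survives at r2c6, so r2c6=5.
Step 14. [r3c3∈{4}] r3c3's peers cover all but 4. So r3c3=4.
Step 15. [r4c4∈{6}] nothing but 6 survives at r4c4, so r4c4=6.

Answer: 5 4 1 3 6 2 / 3 6 2 1 4 5 / 6 5 4 2 3 1 / 2 1 3 6 5 4 / 1 3 5 4 2 6 / 4 2 6 5 1 3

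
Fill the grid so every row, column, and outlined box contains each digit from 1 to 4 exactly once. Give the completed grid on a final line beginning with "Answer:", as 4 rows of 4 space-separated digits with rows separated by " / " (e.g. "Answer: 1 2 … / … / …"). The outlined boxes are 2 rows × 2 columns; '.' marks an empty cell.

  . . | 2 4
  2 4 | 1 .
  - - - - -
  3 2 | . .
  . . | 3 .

Step 1. [r4c2∈{1}] r4c2 is down to just 1. So r4c2=1.
Step 2. [r4c4∈{2}] r4c4 has the single candidate 2, so r4c4=2.
Step 3. [r1c1∈{1}] nothing but 1 survives at r1c1, so r1c1=1.
Step 4. [r3c3∈{4}] only 4 remains possible at r3c3. So r3c3=4.
Step 5. [r2c4∈{3}] r2c4 has the single candidate 3. So r2c4=3.
Step 6. [r1c2∈{3}] nothing but 3 survives at r1c2, so r1c2=3.
Step 7. [r4c1∈{4}] nothing but 4 survives at r4c1, so r4c1=4.
Step 8. [r3c4∈{1}] nothing but 1 survives at r3c4. So r3c4=1.

Answer: 1 3 2 4 / 2 4 1 3 / 3 2 4 1 / 4 1 3 2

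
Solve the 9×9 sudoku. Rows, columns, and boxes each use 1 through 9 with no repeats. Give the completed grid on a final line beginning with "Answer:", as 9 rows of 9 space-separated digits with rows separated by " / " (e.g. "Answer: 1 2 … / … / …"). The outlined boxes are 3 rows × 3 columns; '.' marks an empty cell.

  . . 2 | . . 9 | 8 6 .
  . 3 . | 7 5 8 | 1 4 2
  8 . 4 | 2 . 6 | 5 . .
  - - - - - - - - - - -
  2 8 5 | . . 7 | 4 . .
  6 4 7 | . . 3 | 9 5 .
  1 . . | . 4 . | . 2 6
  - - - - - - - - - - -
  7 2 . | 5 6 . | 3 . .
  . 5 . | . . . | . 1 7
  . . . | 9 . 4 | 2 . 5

Step 1. [r1c9∈{3}] r1c9 has the single candidate 3, so r1c9=3.
Step 2. [r1c5∈{1}] nothing but 1 survives at r1c5. So r1c5=1.
Step 3. [r8c4∈{3,8}] col 4 places 3 nowhere but r8c4. So r8c4=3.
Step 4. [r9c8∈{8}] r9c8 has the single candidate 8, so r9c8=8.
Step 5. [r8c5∈{2,8}] in box 8, 8 fits only at r8c5, so r8c5=8.
Step 6. [r2c3∈{6,9}] 6 has one home in row 2: r2c3, so r2c3=6.
Step 7. [r3c2∈{1,7,9}] row 3 places 1 nowhere but r3c2, so r3c2=1.
Step 8. [r8c3∈{9}] only 9 remains possible at r8c3 ⇒ r8c3=9.
Step 9. [r3c9∈{9}] nothing but 9 survives at r3c9. So r3c9=9.
Step 10. [r5c9∈{1,8}] r5c9 is the only open cell in col 9 admitting 8 ⇒ r5c9=8.
Step 11. [r9c3∈{1,3}] in row 9, 1 fits only at r9c3, so r9c3=1.
Step 12. [r4c9∈{1}] only 1 remains possible at r4c9. So r4c9=1.
Step 13. [r5c5∈{2}] r5c5's peers cover all but 2 ⇒ r5c5=2.
Step 14. [r7c6∈{1}] r7c6 is down to just 1 ⇒ r7c6=1.
Step 15. [r7c3∈{8}] r7c3 is down to just 8 ⇒ r7c3=8.
Step 16. [r8c7∈{6}] r8c7 has the single candidate 6, so r8c7=6.
Step 17. [r6c7∈{7}] only 7 remains possible at r6c7 ⇒ r6c7=7.
Step 18. [r1c1∈{5}] r1c1 has the single candidate 5, so r1c1=5.
Step 19. [r8c1∈{4}] r8c1 is down to just 4. So r8c1=4.
Step 20. [r5c4∈{1}] r5c4's peers cover all but 1, so r5c4=1.
Step 21. [r1c2∈{7}] r1c2's peers cover all but 7 ⇒ r1c2=7.
Step 22. [r6c6∈{5}] r6c6's peers cover all but 5 ⇒ r6c6=5.
Step 23. [r1c4∈{4}] r1c4's peers cover all but 4 ⇒ r1c4=4.
Step 24. [r6c3∈{3}] r6c3 is down to just 3, so r6c3=3.
Step 25. [r3c5∈{3}] r3c5 is down to just 3 ⇒ r3c5=3.
Step 26. [r4c5∈{9}] r4c5's peers cover all but 9, so r4c5=9.
Step 27. [r4c8∈{3}] only 3 remains possible at r4c8, so r4c8=3.
Step 28. [r2c1∈{9}] r2c1 has the single candidate 9, so r2c1=9.
Step 29. [r6c2∈{9}] only 9 remains possible at r6c2, so r6c2=9.
Step 30. [r3c8∈{7}] r3c8 is down to just 7. So r3c8=7.
Step 31. [r9c2∈{6}] r9c2 is down to just 6, so r9c2=6.
Step 32. [r9c1∈{3}] r9c1 has the single candidate 3 ⇒ r9c1=3.
Step 33. [r7c8∈{9}] r7c8 has the single candidate 9, so r7c8=9.
Step 34. [r7c9∈{4}] nothing but 4 survives at r7c9 ⇒ r7c9=4.
Step 35. [r4c4∈{6}] r4c4 has the single candidate 6, so r4c4=6.
Step 36. [r8c6∈{2}] r8c6's peers cover all but 2 ⇒ r8c6=2.
Step 37. [r9c5∈{7}] r9c5 is down to just 7, so r9c5=7.
Step 38. [r6c4∈{8}] only 8 remains possible at r6c4. So r6c4=8.

Answer: 5 7 2 4 1 9 8 6 3 / 9 3 6 7 5 8 1 4 2 / 8 1 4 2 3 6 5 7 9 / 2 8 5 6 9 7 4 3 1 / 6 4 7 1 2 3 9 5 8 / 1 9 3 8 4 5 7 2 6 / 7 2 8 5 6 1 3 9 4 / 4 5 9 3 8 2 6 1 7 / 3 6 1 9 7 4 2 8 5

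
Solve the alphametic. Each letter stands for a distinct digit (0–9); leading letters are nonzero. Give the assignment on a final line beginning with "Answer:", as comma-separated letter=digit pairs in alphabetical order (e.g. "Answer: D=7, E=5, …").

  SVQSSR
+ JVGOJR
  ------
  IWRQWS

Step 1. [col 1: R + R ≡ S (mod 10)] several values work for S in column 1 (R + R ≡ S (mod 10), carry-in 0); try S=4, so S=4.
Step 2. [col 1: R + R ≡ S (mod 10)] R=2 is one option consistent with column 1 (R + R ≡ S (mod 10), carry-in 0) — take it ⇒ R=2.
Step 3. [col 2: S + J ≡ W (mod 10)] several values work for W in column 2 (S + J ≡ W (mod 10), carry-in 0); try W=5, so W=5.
Step 4. [col 2: S + J ≡ W (mod 10)] column 2: given S=4, W=5, carry-in 0, and digits 2,4,5 already taken and all letters distinct, S+J≡W (mod 10) forces J=1, so J=1.
Step 5. [col 3: S + O ≡ Q (mod 10)] column 3 (S + O ≡ Q (mod 10), carry-in 0) doesn't pin Q yet; pick Q=3 and continue. So Q=3.
Step 6. [col 3: S + O ≡ Q (mod 10)] from column 3 (S=4, Q=3, carry-in 0, digits 1,2,3,4,5 already taken and all letters distinct): O must equal 9 ⇒ O=9.
Step 7. [col 4: Q + G ≡ R (mod 10)] in column 4 we have Q+G≡R with carry-in 1; given Q=3, R=2 and digits 1,2,3,4,5,9 already taken and all letters distinct, that pins G to 8. So G=8.
Step 8. [col 5: V + V ≡ W (mod 10)] in column 5 we have V+V≡W with carry-in 1; given W=5 and digits 1,2,3,4,5,8,9 already taken and all letters distinct, that pins V to 7 ⇒ V=7.
Step 9. [col 6: S + J ≡ I (mod 10)] from column 6 (S=4, J=1, carry-in 1, digits 1,2,3,4,5,7,8,9 already taken and all letters distinct): I must equal 6, so I=6.

Answer: G=8, I=6, J=1, O=9, Q=3, R=2, S=4, V=7, W=5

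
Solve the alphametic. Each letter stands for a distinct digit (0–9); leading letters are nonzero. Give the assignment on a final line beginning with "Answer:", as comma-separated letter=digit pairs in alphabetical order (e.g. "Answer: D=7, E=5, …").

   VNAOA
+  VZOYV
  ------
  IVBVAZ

Step 1. [col 1: A + V ≡ Z (mod 10)] column 1 (A + V ≡ Z (mod 10), carry-in 0) doesn't pin A yet; pick A=3 and continue, so A=3.
Step 2. [col 1: A + V ≡ Z (mod 10)] no forcing yet in column 1 (carry-in 0); Z=2 is free and consistent — try it, so Z=2.
Step 3. [I] I is the leading digit of a 6-digit sum of two 5-digit numbers; the final carry is exactly 1 ⇒ I=1.
Step 4. [col 1: A + V ≡ Z (mod 10)] in column 1 we have A+V≡Z with carry-in 0; given A=3, Z=2 and digits 1,2,3 already taken and all letters distinct, that pins V to 9, so V=9.
Step 5. [col 2: O + Y ≡ A (mod 10)] column 2 (O + Y ≡ A (mod 10), carry-in 1) doesn't pin Y yet; pick Y=7 and continue. So Y=7.
Step 6. [col 2: O + Y ≡ A (mod 10)] from column 2 (Y=7, A=3, carry-in 1, digits 1,2,3,7,9 already taken and all letters distinct): O must equal 5 ⇒ O=5.
Step 7. [col 4: N + Z ≡ B (mod 10)] several values work for B in column 4 (N + Z ≡ B (mod 10), carry-in 0); try B=0, so B=0.
Step 8. [col 4: N + Z ≡ B (mod 10)] column 4: given Z=2, B=0, carry-in 0, and digits 0,1,2,3,5,7,9 already taken and all letters distinct, N+Z≡B (mod 10) forces N=8 ⇒ N=8.

Answer: A=3, B=0, I=1, N=8, O=5, V=9, Y=7, Z=2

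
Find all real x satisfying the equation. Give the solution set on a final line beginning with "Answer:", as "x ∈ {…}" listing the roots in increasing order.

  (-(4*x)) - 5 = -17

Step 1. [(-(4*x)) - 5 = -17] -5 is outermost — add 5 both sides, so sub: -(4*x) = -12.
Step 2. [-(4*x) = -12] LHS negated; negate both sides ⇒ neg: 4*x = 12.
Step 3. [4*x = 12] 4 out front; divide by 4. So div: x = 3.

Answer: x ∈ {3}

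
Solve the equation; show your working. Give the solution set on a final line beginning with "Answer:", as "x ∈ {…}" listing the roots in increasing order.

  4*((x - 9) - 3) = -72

Step 1. [4*((x - 9) - 3) = -72] 4 out front; divide by 4. So div: (x - 9) - 3 = -18.
Step 2. [(x - 9) - 3 = -18] -3 is outermost — add 3 both sides. So sub: x - 9 = -15.
Step 3. [x - 9 = -15] peel the -9: add 9 from each side ⇒ sub: x = -6.

Answer: x ∈ {-6}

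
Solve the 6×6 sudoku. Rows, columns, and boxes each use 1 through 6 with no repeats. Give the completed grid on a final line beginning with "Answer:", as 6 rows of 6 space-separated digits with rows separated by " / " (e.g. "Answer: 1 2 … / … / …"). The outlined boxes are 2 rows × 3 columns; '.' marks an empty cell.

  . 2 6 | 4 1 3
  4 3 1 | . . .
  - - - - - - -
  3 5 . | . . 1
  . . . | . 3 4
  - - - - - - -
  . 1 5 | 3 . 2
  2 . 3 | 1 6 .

Step 1. [r3c5∈{2}] only 2 remains possible at r3c5. So r3c5=2.
Step 2. [r3c4∈{6}] r3c4's peers cover all but 6. So r3c4=6.
Step 3. [r2c5∈{5}] r2c5 has the single candidate 5 ⇒ r2c5=5.
Step 4. [r4c1∈{1,6}] across row 4, 1 lands solely at r4c1. So r4c1=1.
Step 5. [r2c6∈{6}] only 6 remains possible at r2c6 ⇒ r2c6=6.
Step 6. [r4c2∈{6}] r4c2's peers cover all but 6, so r4c2=6.
Step 7. [r3c3∈{4}] only 4 remains possible at r3c3, so r3c3=4.
Step 8. [r6c6∈{5}] r6c6 is down to just 5 ⇒ r6c6=5.
Step 9. [r6c2∈{4}] r6c2 has the single candidate 4 ⇒ r6c2=4.
Step 10. [r5c5∈{4}] r5c5 is down to just 4. So r5c5=4.
Step 11. [r2c4∈{2}] r2c4 has the single candidate 2 ⇒ r2c4=2.
Step 12. [r4c4∈{5}] r4c4 is down to just 5 ⇒ r4c4=5.
Step 13. [r5c1∈{6}] r5c1's peers cover all but 6 ⇒ r5c1=6.
Step 14. [r4c3∈{2}] r4c3 is down to just 2 ⇒ r4c3=2.
Step 15. [r1c1∈{5}] r1c1's peers cover all but 5, so r1c1=5.

Answer: 5 2 6 4 1 3 / 4 3 1 2 5 6 / 3 5 4 6 2 1 / 1 6 2 5 3 4 / 6 1 5 3 4 2 / 2 4 3 1 6 5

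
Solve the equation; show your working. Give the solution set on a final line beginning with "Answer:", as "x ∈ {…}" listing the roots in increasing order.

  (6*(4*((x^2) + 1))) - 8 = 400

Step 1. [(6*(4*((x^2) + 1))) - 8 = 400] peel the -8: add 8 from each side ⇒ sub: 6*(4*((x^2) + 1)) = 408.
Step 2. [6*(4*((x^2) + 1)) = 408] divide by the outer 6, so div: 4*((x^2) + 1) = 68.
Step 3. [4*((x^2) + 1) = 68] 4·(inner) — divide through by 4. So div: (x^2) + 1 = 17.
Step 4. [(x^2) + 1 = 17] subtract 1: x sits inside (… + 1). So sub: x^2 = 16.
Step 5. [x^2 = 16] √ both sides: 16 ≥ 0 gives two branches, so sqrt: x = 4 or -4.

Answer: x ∈ {-4, 4}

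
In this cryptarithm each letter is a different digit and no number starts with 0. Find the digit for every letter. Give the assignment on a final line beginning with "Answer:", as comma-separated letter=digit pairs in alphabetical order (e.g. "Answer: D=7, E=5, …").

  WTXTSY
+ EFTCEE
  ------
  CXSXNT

Step 1. [col 1: Y + E ≡ T (mod 10)] no forcing yet in column 1 (carry-in 0); T=3 is free and consistent — try it, so T=3.
Step 2. [col 1: Y + E ≡ T (mod 10)] no forcing yet in column 1 (carry-in 0); Y=9 is free and consistent — try it ⇒ Y=9.
Step 3. [col 1: Y + E ≡ T (mod 10)] in column 1 we have Y+E≡T with carry-in 0; given Y=9, T=3 and digits 3,9 already taken and all letters distinct, that pins E to 4, so E=4.
Step 4. [col 2: S + E ≡ N (mod 10)] column 2 (S + E ≡ N (mod 10), carry-in 1) doesn't pin S yet; pick S=5 and continue. So S=5.
Step 5. [col 2: S + E ≡ N (mod 10)] from column 2 (S=5, E=4, carry-in 1, digits 3,4,5,9 already taken and all letters distinct): N must equal 0 ⇒ N=0.
Step 6. [col 3: T + C ≡ X (mod 10)] C=7 is one option consistent with column 3 (T + C ≡ X (mod 10), carry-in 1) — take it, so C=7.
Step 7. [col 3: T + C ≡ X (mod 10)] from column 3 (T=3, C=7, carry-in 1, digits 0,3,4,5,7,9 already taken and all letters distinct): X must equal 1 ⇒ X=1.
Step 8. [col 5: T + F ≡ X (mod 10)] from column 5 (T=3, X=1, carry-in 0, digits 0,1,3,4,5,7,9 already taken and all letters distinct): F must equal 8 ⇒ F=8.
Step 9. [col 6: W + E ≡ C (mod 10)] from column 6 (E=4, C=7, carry-in 1, digits 0,1,3,4,5,7,8,9 already taken and all letters distinct): W must equal 2 ⇒ W=2.

Answer: C=7, E=4, F=8, N=0, S=5, T=3, W=2, X=1, Y=9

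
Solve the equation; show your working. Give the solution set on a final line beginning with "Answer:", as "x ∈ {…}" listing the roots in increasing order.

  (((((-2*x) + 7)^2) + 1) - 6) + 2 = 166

Step 1. [(((((-2*x) + 7)^2) + 1) - 6) + 2 = 166] +2 is outermost — subtract 2 both sides, so sub: ((((-2*x) + 7)^2) + 1) - 6 = 164.
Step 2. [((((-2*x) + 7)^2) + 1) - 6 = 164] add 6: x sits inside (… - 6) ⇒ sub: (((-2*x) + 7)^2) + 1 = 170.
Step 3. [(((-2*x) + 7)^2) + 1 = 170] +1 is outermost — subtract 1 both sides ⇒ sub: ((-2*x) + 7)^2 = 169.
Step 4. [((-2*x) + 7)^2 = 169] 169 ≥ 0, LHS is (·)² — take ±√ ⇒ sqrt: (-2*x) + 7 = 13 or -13.
Step 5. [(-2*x) + 7 = 13 or -13] subtract 7: x sits inside (… + 7), so sub: -2*x = 6 or -20.
Step 6. [-2*x = 6 or -20] -2·(inner) — divide through by -2 ⇒ div: x = -3 or 10.

Answer: x ∈ {-3, 10}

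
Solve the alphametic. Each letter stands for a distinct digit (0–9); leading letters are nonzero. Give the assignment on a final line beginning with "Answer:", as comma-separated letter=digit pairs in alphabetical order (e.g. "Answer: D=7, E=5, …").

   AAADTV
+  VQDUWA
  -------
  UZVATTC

Step 1. [col 1: V + A ≡ C (mod 10)] no forcing yet in column 1 (carry-in 0); C=3 is free and consistent — try it ⇒ C=3.
Step 2. [col 1: V + A ≡ C (mod 10)] no forcing yet in column 1 (carry-in 0); V=5 is free and consistent — try it ⇒ V=5.
Step 3. [U] adding two 6-digit numbers gives at most 6+1 digits, and here it does — U is that final carry and must be 1 ⇒ U=1.
Step 4. [col 1: V + A ≡ C (mod 10)] in column 1 we have V+A≡C with carry-in 0; given V=5, C=3 and digits 1,3,5 already taken and all letters distinct, that pins A to 8 ⇒ A=8.
Step 5. [col 2: T + W ≡ T (mod 10)] column 2: given nothing yet, carry-in 1, and digits 1,3,5,8 already taken and all letters distinct, T+W≡T (mod 10) forces W=9. So W=9.
Step 6. [col 2: T + W ≡ T (mod 10)] T=2 is one option consistent with column 2 (T + W ≡ T (mod 10), carry-in 1) — take it. So T=2.
Step 7. [col 3: D + U ≡ T (mod 10)] column 3: given U=1, T=2, carry-in 1, and digits 1,2,3,5,8,9 already taken and all letters distinct, D+U≡T (mod 10) forces D=0 ⇒ D=0.
Step 8. [col 5: A + Q ≡ V (mod 10)] column 5: given A=8, V=5, carry-in 0, and digits 0,1,2,3,5,8,9 already taken and all letters distinct, A+Q≡V (mod 10) forces Q=7, so Q=7.
Step 9. [col 6: A + V ≡ Z (mod 10)] column 6: given A=8, V=5, carry-in 1, and digits 0,1,2,3,5,7,8,9 already taken and all letters distinct, A+V≡Z (mod 10) forces Z=4. So Z=4.

Answer: A=8, C=3, D=0, Q=7, T=2, U=1, V=5, W=9, Z=4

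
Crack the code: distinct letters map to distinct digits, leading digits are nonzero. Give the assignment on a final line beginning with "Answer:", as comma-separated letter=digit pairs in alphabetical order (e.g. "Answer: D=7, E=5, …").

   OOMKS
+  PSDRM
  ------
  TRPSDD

Step 1. [col 1: S + M ≡ D (mod 10)] no forcing yet in column 1 (carry-in 0); D=9 is free and consistent — try it ⇒ D=9.
Step 2. [col 1: S + M ≡ D (mod 10)] column 1 (S + M ≡ D (mod 10), carry-in 0) doesn't pin S yet; pick S=4 and continue, so S=4.
Step 3. [col 1: S + M ≡ D (mod 10)] column 1 reads S+M+carry(0)=D with S=4, D=9; with digits 4,9 already taken and all letters distinct, the only value for M is 5. So M=5.
Step 4. [col 2: K + R ≡ D (mod 10)] no forcing yet in column 2 (carry-in 0); R=2 is free and consistent — try it. So R=2.
Step 5. [T] adding two 5-digit numbers gives at most 5+1 digits, and here it does — T is that final carry and must be 1, so T=1.
Step 6. [col 2: K + R ≡ D (mod 10)] column 2 reads K+R+carry(0)=D with R=2, D=9; with digits 1,2,4,5,9 already taken and all letters distinct, the only value for K is 7 ⇒ K=7.
Step 7. [col 4: O + S ≡ P (mod 10)] several values work for O in column 4 (O + S ≡ P (mod 10), carry-in 1); try O=8 ⇒ O=8.
Step 8. [col 4: O + S ≡ P (mod 10)] from column 4 (O=8, S=4, carry-in 1, digits 1,2,4,5,7,8,9 already taken and all letters distinct): P must equal 3, so P=3.

Answer: D=9, K=7, M=5, O=8, P=3, R=2, S=4, T=1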